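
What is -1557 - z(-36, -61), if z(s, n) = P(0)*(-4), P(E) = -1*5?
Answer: -1577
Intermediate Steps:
P(E) = -5
z(s, n) = 20 (z(s, n) = -5*(-4) = 20)
-1557 - z(-36, -61) = -1557 - 1*20 = -1557 - 20 = -1577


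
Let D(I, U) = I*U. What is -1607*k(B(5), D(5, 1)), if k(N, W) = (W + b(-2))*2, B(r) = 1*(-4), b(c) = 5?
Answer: -32140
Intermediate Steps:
B(r) = -4
k(N, W) = 10 + 2*W (k(N, W) = (W + 5)*2 = (5 + W)*2 = 10 + 2*W)
-1607*k(B(5), D(5, 1)) = -1607*(10 + 2*(5*1)) = -1607*(10 + 2*5) = -1607*(10 + 10) = -1607*20 = -32140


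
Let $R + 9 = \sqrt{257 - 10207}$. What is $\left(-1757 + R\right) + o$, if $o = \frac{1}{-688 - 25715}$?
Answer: $- \frac{46627699}{26403} + 5 i \sqrt{398} \approx -1766.0 + 99.75 i$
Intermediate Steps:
$R = -9 + 5 i \sqrt{398}$ ($R = -9 + \sqrt{257 - 10207} = -9 + \sqrt{-9950} = -9 + 5 i \sqrt{398} \approx -9.0 + 99.75 i$)
$o = - \frac{1}{26403}$ ($o = \frac{1}{-26403} = - \frac{1}{26403} \approx -3.7875 \cdot 10^{-5}$)
$\left(-1757 + R\right) + o = \left(-1757 - \left(9 - 5 i \sqrt{398}\right)\right) - \frac{1}{26403} = \left(-1766 + 5 i \sqrt{398}\right) - \frac{1}{26403} = - \frac{46627699}{26403} + 5 i \sqrt{398}$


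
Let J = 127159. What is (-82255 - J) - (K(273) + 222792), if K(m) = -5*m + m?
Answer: -431114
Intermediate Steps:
K(m) = -4*m
(-82255 - J) - (K(273) + 222792) = (-82255 - 1*127159) - (-4*273 + 222792) = (-82255 - 127159) - (-1092 + 222792) = -209414 - 1*221700 = -209414 - 221700 = -431114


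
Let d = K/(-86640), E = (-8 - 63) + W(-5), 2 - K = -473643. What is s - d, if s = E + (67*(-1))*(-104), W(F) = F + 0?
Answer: 119519305/17328 ≈ 6897.5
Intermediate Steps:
K = 473645 (K = 2 - 1*(-473643) = 2 + 473643 = 473645)
W(F) = F
E = -76 (E = (-8 - 63) - 5 = -71 - 5 = -76)
d = -94729/17328 (d = 473645/(-86640) = 473645*(-1/86640) = -94729/17328 ≈ -5.4668)
s = 6892 (s = -76 + (67*(-1))*(-104) = -76 - 67*(-104) = -76 + 6968 = 6892)
s - d = 6892 - 1*(-94729/17328) = 6892 + 94729/17328 = 119519305/17328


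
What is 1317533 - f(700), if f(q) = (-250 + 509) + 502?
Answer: 1316772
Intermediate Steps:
f(q) = 761 (f(q) = 259 + 502 = 761)
1317533 - f(700) = 1317533 - 1*761 = 1317533 - 761 = 1316772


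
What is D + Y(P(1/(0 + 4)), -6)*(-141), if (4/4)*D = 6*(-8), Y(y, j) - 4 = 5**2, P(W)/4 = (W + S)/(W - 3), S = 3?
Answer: -4137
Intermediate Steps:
P(W) = 4*(3 + W)/(-3 + W) (P(W) = 4*((W + 3)/(W - 3)) = 4*((3 + W)/(-3 + W)) = 4*(3 + W)/(-3 + W))
Y(y, j) = 29 (Y(y, j) = 4 + 5**2 = 4 + 25 = 29)
D = -48 (D = 6*(-8) = -48)
D + Y(P(1/(0 + 4)), -6)*(-141) = -48 + 29*(-141) = -48 - 4089 = -4137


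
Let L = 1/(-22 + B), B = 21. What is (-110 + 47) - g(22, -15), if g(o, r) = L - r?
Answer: -77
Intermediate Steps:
L = -1 (L = 1/(-22 + 21) = 1/(-1) = -1)
g(o, r) = -1 - r
(-110 + 47) - g(22, -15) = (-110 + 47) - (-1 - 1*(-15)) = -63 - (-1 + 15) = -63 - 1*14 = -63 - 14 = -77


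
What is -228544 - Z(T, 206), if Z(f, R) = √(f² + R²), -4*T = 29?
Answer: -228544 - √679817/4 ≈ -2.2875e+5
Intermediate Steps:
T = -29/4 (T = -¼*29 = -29/4 ≈ -7.2500)
Z(f, R) = √(R² + f²)
-228544 - Z(T, 206) = -228544 - √(206² + (-29/4)²) = -228544 - √(42436 + 841/16) = -228544 - √(679817/16) = -228544 - √679817/4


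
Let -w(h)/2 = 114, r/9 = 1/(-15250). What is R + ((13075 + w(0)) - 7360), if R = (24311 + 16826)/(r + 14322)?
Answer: 1199045703367/218410491 ≈ 5489.9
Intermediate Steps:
r = -9/15250 (r = 9/(-15250) = 9*(-1/15250) = -9/15250 ≈ -0.00059016)
w(h) = -228 (w(h) = -2*114 = -228)
R = 627339250/218410491 (R = (24311 + 16826)/(-9/15250 + 14322) = 41137/(218410491/15250) = 41137*(15250/218410491) = 627339250/218410491 ≈ 2.8723)
R + ((13075 + w(0)) - 7360) = 627339250/218410491 + ((13075 - 228) - 7360) = 627339250/218410491 + (12847 - 7360) = 627339250/218410491 + 5487 = 1199045703367/218410491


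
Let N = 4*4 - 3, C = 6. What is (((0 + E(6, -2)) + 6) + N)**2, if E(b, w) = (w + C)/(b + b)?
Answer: 3364/9 ≈ 373.78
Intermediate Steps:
E(b, w) = (6 + w)/(2*b) (E(b, w) = (w + 6)/(b + b) = (6 + w)/((2*b)) = (6 + w)*(1/(2*b)) = (6 + w)/(2*b))
N = 13 (N = 16 - 3 = 13)
(((0 + E(6, -2)) + 6) + N)**2 = (((0 + (1/2)*(6 - 2)/6) + 6) + 13)**2 = (((0 + (1/2)*(1/6)*4) + 6) + 13)**2 = (((0 + 1/3) + 6) + 13)**2 = ((1/3 + 6) + 13)**2 = (19/3 + 13)**2 = (58/3)**2 = 3364/9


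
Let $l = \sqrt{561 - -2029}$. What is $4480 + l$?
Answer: $4480 + \sqrt{2590} \approx 4530.9$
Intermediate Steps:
$l = \sqrt{2590}$ ($l = \sqrt{561 + 2029} = \sqrt{2590} \approx 50.892$)
$4480 + l = 4480 + \sqrt{2590}$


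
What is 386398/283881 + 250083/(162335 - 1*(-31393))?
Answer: 48616641289/18331899456 ≈ 2.6520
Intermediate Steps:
386398/283881 + 250083/(162335 - 1*(-31393)) = 386398*(1/283881) + 250083/(162335 + 31393) = 386398/283881 + 250083/193728 = 386398/283881 + 250083*(1/193728) = 386398/283881 + 83361/64576 = 48616641289/18331899456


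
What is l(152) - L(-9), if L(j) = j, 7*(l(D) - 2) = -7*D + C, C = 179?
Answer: -808/7 ≈ -115.43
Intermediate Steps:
l(D) = 193/7 - D (l(D) = 2 + (-7*D + 179)/7 = 2 + (179 - 7*D)/7 = 2 + (179/7 - D) = 193/7 - D)
l(152) - L(-9) = (193/7 - 1*152) - 1*(-9) = (193/7 - 152) + 9 = -871/7 + 9 = -808/7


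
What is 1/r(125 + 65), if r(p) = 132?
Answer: 1/132 ≈ 0.0075758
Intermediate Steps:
1/r(125 + 65) = 1/132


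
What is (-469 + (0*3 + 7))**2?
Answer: 213444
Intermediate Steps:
(-469 + (0*3 + 7))**2 = (-469 + (0 + 7))**2 = (-469 + 7)**2 = (-462)**2 = 213444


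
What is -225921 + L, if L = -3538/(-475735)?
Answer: -107478523397/475735 ≈ -2.2592e+5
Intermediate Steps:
L = 3538/475735 (L = -3538*(-1/475735) = 3538/475735 ≈ 0.0074369)
-225921 + L = -225921 + 3538/475735 = -107478523397/475735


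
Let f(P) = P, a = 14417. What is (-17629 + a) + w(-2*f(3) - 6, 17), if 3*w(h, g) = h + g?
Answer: -9631/3 ≈ -3210.3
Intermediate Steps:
w(h, g) = g/3 + h/3 (w(h, g) = (h + g)/3 = (g + h)/3 = g/3 + h/3)
(-17629 + a) + w(-2*f(3) - 6, 17) = (-17629 + 14417) + ((⅓)*17 + (-2*3 - 6)/3) = -3212 + (17/3 + (-6 - 6)/3) = -3212 + (17/3 + (⅓)*(-12)) = -3212 + (17/3 - 4) = -3212 + 5/3 = -9631/3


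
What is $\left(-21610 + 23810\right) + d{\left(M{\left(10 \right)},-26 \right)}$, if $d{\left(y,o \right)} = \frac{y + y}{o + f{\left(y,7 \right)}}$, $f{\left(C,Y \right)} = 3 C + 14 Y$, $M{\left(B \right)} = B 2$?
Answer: $\frac{72610}{33} \approx 2200.3$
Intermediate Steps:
$M{\left(B \right)} = 2 B$
$d{\left(y,o \right)} = \frac{2 y}{98 + o + 3 y}$ ($d{\left(y,o \right)} = \frac{y + y}{o + \left(3 y + 14 \cdot 7\right)} = \frac{2 y}{o + \left(3 y + 98\right)} = \frac{2 y}{o + \left(98 + 3 y\right)} = \frac{2 y}{98 + o + 3 y}$)
$\left(-21610 + 23810\right) + d{\left(M{\left(10 \right)},-26 \right)} = \left(-21610 + 23810\right) + \frac{2 \cdot 2 \cdot 10}{98 - 26 + 3 \cdot 2 \cdot 10} = 2200 + 2 \cdot 20 \frac{1}{98 - 26 + 3 \cdot 20} = 2200 + 2 \cdot 20 \frac{1}{98 - 26 + 60} = 2200 + 2 \cdot 20 \cdot \frac{1}{132} = 2200 + \frac{10}{33} = \frac{72610}{33}$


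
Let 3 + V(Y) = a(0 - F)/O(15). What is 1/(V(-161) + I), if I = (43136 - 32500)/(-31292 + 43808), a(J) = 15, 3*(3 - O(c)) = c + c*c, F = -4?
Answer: -34419/80713 ≈ -0.42644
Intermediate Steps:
O(c) = 3 - c/3 - c**2/3 (O(c) = 3 - (c + c*c)/3 = 3 - (c + c**2)/3 = 3 + (-c/3 - c**2/3) = 3 - c/3 - c**2/3)
V(Y) = -246/77 (V(Y) = -3 + 15/(3 - 1/3*15 - 1/3*15**2) = -3 + 15/(3 - 5 - 1/3*225) = -3 + 15/(3 - 5 - 75) = -3 + 15/(-77) = -3 + 15*(-1/77) = -3 - 15/77 = -246/77)
I = 2659/3129 (I = 10636/12516 = 10636*(1/12516) = 2659/3129 ≈ 0.84979)
1/(V(-161) + I) = 1/(-246/77 + 2659/3129) = 1/(-80713/34419) = -34419/80713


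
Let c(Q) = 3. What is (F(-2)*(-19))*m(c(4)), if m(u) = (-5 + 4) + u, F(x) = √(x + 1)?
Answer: -38*I ≈ -38.0*I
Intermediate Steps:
F(x) = √(1 + x)
m(u) = -1 + u
(F(-2)*(-19))*m(c(4)) = (√(1 - 2)*(-19))*(-1 + 3) = (√(-1)*(-19))*2 = (I*(-19))*2 = -19*I*2 = -38*I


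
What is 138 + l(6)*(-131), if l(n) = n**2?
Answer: -4578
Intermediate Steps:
138 + l(6)*(-131) = 138 + 6**2*(-131) = 138 + 36*(-131) = 138 - 4716 = -4578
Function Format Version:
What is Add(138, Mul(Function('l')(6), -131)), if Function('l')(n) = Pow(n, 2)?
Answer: -4578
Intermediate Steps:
Add(138, Mul(Function('l')(6), -131)) = Add(138, Mul(Pow(6, 2), -131)) = Add(138, Mul(36, -131)) = Add(138, -4716) = -4578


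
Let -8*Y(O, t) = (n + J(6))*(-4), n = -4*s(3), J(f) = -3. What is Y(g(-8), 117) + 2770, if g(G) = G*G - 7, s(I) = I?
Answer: 5525/2 ≈ 2762.5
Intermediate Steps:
g(G) = -7 + G² (g(G) = G² - 7 = -7 + G²)
n = -12 (n = -4*3 = -12)
Y(O, t) = -15/2 (Y(O, t) = -(-12 - 3)*(-4)/8 = -(-15)*(-4)/8 = -⅛*60 = -15/2)
Y(g(-8), 117) + 2770 = -15/2 + 2770 = 5525/2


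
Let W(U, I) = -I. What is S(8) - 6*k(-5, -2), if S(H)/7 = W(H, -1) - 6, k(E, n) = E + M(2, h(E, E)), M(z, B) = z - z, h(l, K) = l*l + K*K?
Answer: -5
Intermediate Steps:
h(l, K) = K**2 + l**2 (h(l, K) = l**2 + K**2 = K**2 + l**2)
M(z, B) = 0
k(E, n) = E (k(E, n) = E + 0 = E)
S(H) = -35 (S(H) = 7*(-1*(-1) - 6) = 7*(1 - 6) = 7*(-5) = -35)
S(8) - 6*k(-5, -2) = -35 - 6*(-5) = -35 + 30 = -5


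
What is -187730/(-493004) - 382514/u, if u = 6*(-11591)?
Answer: 50409200659/8571614046 ≈ 5.8809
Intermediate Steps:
u = -69546
-187730/(-493004) - 382514/u = -187730/(-493004) - 382514/(-69546) = -187730*(-1/493004) - 382514*(-1/69546) = 93865/246502 + 191257/34773 = 50409200659/8571614046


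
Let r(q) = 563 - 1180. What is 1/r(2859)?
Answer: -1/617 ≈ -0.0016207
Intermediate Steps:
r(q) = -617
1/r(2859) = 1/(-617) = -1/617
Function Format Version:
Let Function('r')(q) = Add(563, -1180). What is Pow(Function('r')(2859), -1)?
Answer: Rational(-1, 617) ≈ -0.0016207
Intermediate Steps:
Function('r')(q) = -617
Pow(Function('r')(2859), -1) = Pow(-617, -1) = Rational(-1, 617)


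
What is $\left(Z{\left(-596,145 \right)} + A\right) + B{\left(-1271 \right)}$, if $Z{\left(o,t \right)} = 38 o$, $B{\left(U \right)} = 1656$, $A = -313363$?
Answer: $-334355$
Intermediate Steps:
$\left(Z{\left(-596,145 \right)} + A\right) + B{\left(-1271 \right)} = \left(38 \left(-596\right) - 313363\right) + 1656 = \left(-22648 - 313363\right) + 1656 = -336011 + 1656 = -334355$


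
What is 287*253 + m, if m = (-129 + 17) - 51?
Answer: 72448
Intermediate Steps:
m = -163 (m = -112 - 51 = -163)
287*253 + m = 287*253 - 163 = 72611 - 163 = 72448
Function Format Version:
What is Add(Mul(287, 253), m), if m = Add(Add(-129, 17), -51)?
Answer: 72448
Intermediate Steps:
m = -163 (m = Add(-112, -51) = -163)
Add(Mul(287, 253), m) = Add(Mul(287, 253), -163) = Add(72611, -163) = 72448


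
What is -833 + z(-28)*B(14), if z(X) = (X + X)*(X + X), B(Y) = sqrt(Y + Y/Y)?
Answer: -833 + 3136*sqrt(15) ≈ 11313.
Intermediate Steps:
B(Y) = sqrt(1 + Y) (B(Y) = sqrt(Y + 1) = sqrt(1 + Y))
z(X) = 4*X**2 (z(X) = (2*X)*(2*X) = 4*X**2)
-833 + z(-28)*B(14) = -833 + (4*(-28)**2)*sqrt(1 + 14) = -833 + (4*784)*sqrt(15) = -833 + 3136*sqrt(15)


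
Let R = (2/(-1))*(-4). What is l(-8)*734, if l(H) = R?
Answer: 5872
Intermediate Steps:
R = 8 (R = (2*(-1))*(-4) = -2*(-4) = 8)
l(H) = 8
l(-8)*734 = 8*734 = 5872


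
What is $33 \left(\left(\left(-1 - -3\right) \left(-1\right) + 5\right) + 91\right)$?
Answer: $3102$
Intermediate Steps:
$33 \left(\left(\left(-1 - -3\right) \left(-1\right) + 5\right) + 91\right) = 33 \left(\left(\left(-1 + 3\right) \left(-1\right) + 5\right) + 91\right) = 33 \left(\left(2 \left(-1\right) + 5\right) + 91\right) = 33 \left(\left(-2 + 5\right) + 91\right) = 33 \left(3 + 91\right) = 33 \cdot 94 = 3102$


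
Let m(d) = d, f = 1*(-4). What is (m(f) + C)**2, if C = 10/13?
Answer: 1764/169 ≈ 10.438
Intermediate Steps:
f = -4
C = 10/13 (C = 10*(1/13) = 10/13 ≈ 0.76923)
(m(f) + C)**2 = (-4 + 10/13)**2 = (-42/13)**2 = 1764/169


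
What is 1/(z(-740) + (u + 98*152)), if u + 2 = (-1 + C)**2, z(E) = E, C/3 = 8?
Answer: 1/14683 ≈ 6.8106e-5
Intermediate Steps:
C = 24 (C = 3*8 = 24)
u = 527 (u = -2 + (-1 + 24)**2 = -2 + 23**2 = -2 + 529 = 527)
1/(z(-740) + (u + 98*152)) = 1/(-740 + (527 + 98*152)) = 1/(-740 + (527 + 14896)) = 1/(-740 + 15423) = 1/14683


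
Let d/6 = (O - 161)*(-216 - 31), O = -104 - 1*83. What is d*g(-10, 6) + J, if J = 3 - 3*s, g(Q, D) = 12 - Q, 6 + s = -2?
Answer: 11346219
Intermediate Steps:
s = -8 (s = -6 - 2 = -8)
J = 27 (J = 3 - 3*(-8) = 3 + 24 = 27)
O = -187 (O = -104 - 83 = -187)
d = 515736 (d = 6*((-187 - 161)*(-216 - 31)) = 6*(-348*(-247)) = 6*85956 = 515736)
d*g(-10, 6) + J = 515736*(12 - 1*(-10)) + 27 = 515736*(12 + 10) + 27 = 515736*22 + 27 = 11346192 + 27 = 11346219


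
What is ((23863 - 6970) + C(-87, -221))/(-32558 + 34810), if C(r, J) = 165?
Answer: 8529/1126 ≈ 7.5746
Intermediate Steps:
((23863 - 6970) + C(-87, -221))/(-32558 + 34810) = ((23863 - 6970) + 165)/(-32558 + 34810) = (16893 + 165)/2252 = 17058*(1/2252) = 8529/1126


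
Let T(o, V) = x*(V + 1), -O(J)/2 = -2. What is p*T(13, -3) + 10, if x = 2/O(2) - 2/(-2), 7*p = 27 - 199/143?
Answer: -976/1001 ≈ -0.97503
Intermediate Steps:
O(J) = 4 (O(J) = -2*(-2) = 4)
p = 3662/1001 (p = (27 - 199/143)/7 = (⅐)*(3662/143) = 3662/1001 ≈ 3.6583)
x = 3/2 (x = 2/4 - 2/(-2) = 2*(¼) - 2*(-½) = ½ + 1 = 3/2 ≈ 1.5000)
T(o, V) = 3/2 + 3*V/2 (T(o, V) = 3*(V + 1)/2 = 3*(1 + V)/2 = 3/2 + 3*V/2)
p*T(13, -3) + 10 = 3662*(3/2 + (3/2)*(-3))/1001 + 10 = 3662*(3/2 - 9/2)/1001 + 10 = (3662/1001)*(-3) + 10 = -10986/1001 + 10 = -976/1001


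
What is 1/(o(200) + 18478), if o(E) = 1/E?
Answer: 200/3695601 ≈ 5.4118e-5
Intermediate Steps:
1/(o(200) + 18478) = 1/(1/200 + 18478) = 1/(3695601/200) = 200/3695601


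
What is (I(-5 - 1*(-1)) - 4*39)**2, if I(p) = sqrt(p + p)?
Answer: 24328 - 624*I*sqrt(2) ≈ 24328.0 - 882.47*I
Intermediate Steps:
I(p) = sqrt(2)*sqrt(p) (I(p) = sqrt(2*p) = sqrt(2)*sqrt(p))
(I(-5 - 1*(-1)) - 4*39)**2 = (sqrt(2)*sqrt(-5 - 1*(-1)) - 4*39)**2 = (sqrt(2)*sqrt(-5 + 1) - 156)**2 = (sqrt(2)*sqrt(-4) - 156)**2 = (sqrt(2)*(2*I) - 156)**2 = (2*I*sqrt(2) - 156)**2 = (-156 + 2*I*sqrt(2))**2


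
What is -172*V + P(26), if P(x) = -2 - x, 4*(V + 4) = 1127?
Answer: -47801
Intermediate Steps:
V = 1111/4 (V = -4 + (1/4)*1127 = -4 + 1127/4 = 1111/4 ≈ 277.75)
-172*V + P(26) = -172*1111/4 + (-2 - 1*26) = -47773 + (-2 - 26) = -47773 - 28 = -47801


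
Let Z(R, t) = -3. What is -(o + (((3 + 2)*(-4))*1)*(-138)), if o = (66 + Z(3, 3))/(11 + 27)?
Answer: -104943/38 ≈ -2761.7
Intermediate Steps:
o = 63/38 (o = (66 - 3)/(11 + 27) = 63/38 ≈ 1.6579)
-(o + (((3 + 2)*(-4))*1)*(-138)) = -(63/38 + (((3 + 2)*(-4))*1)*(-138)) = -(63/38 + ((5*(-4))*1)*(-138)) = -(63/38 - 20*1*(-138)) = -(63/38 - 20*(-138)) = -(63/38 + 2760) = -1*104943/38 = -104943/38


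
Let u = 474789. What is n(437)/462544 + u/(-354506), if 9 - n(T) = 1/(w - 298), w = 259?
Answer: -535293533707/399688144206 ≈ -1.3393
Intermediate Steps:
n(T) = 352/39 (n(T) = 9 - 1/(259 - 298) = 9 - 1/(-39) = 9 - 1*(-1/39) = 9 + 1/39 = 352/39)
n(437)/462544 + u/(-354506) = (352/39)/462544 + 474789/(-354506) = (352/39)*(1/462544) + 474789*(-1/354506) = 22/1127451 - 474789/354506 = -535293533707/399688144206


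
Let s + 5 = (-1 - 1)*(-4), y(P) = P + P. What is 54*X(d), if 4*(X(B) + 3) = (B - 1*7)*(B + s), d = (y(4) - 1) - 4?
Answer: -486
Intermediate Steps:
y(P) = 2*P
d = 3 (d = (2*4 - 1) - 4 = (8 - 1) - 4 = 7 - 4 = 3)
s = 3 (s = -5 + (-1 - 1)*(-4) = -5 - 2*(-4) = -5 + 8 = 3)
X(B) = -3 + (-7 + B)*(3 + B)/4 (X(B) = -3 + ((B - 1*7)*(B + 3))/4 = -3 + ((B - 7)*(3 + B))/4 = -3 + ((-7 + B)*(3 + B))/4 = -3 + (-7 + B)*(3 + B)/4)
54*X(d) = 54*(-33/4 - 1*3 + (1/4)*3**2) = 54*(-33/4 - 3 + (1/4)*9) = 54*(-33/4 - 3 + 9/4) = 54*(-9) = -486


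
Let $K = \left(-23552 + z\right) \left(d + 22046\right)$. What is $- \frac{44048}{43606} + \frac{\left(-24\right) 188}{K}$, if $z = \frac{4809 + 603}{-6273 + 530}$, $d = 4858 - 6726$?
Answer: $- \frac{2504626539781292}{2479517149341993} \approx -1.0101$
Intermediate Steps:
$d = -1868$ ($d = 4858 - 6726 = -1868$)
$z = - \frac{5412}{5743}$ ($z = \frac{5412}{-5743} = 5412 \left(- \frac{1}{5743}\right) = - \frac{5412}{5743} \approx -0.94236$)
$K = - \frac{2729368049544}{5743}$ ($K = \left(-23552 - \frac{5412}{5743}\right) \left(-1868 + 22046\right) = \left(- \frac{135264548}{5743}\right) 20178 = - \frac{2729368049544}{5743} \approx -4.7525 \cdot 10^{8}$)
$- \frac{44048}{43606} + \frac{\left(-24\right) 188}{K} = - \frac{44048}{43606} + \frac{\left(-24\right) 188}{- \frac{2729368049544}{5743}} = \left(-44048\right) \frac{1}{43606} - - \frac{1079684}{113723668731} = - \frac{22024}{21803} + \frac{1079684}{113723668731} = - \frac{2504626539781292}{2479517149341993}$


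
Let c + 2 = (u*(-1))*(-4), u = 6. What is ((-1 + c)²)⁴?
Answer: 37822859361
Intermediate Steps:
c = 22 (c = -2 + (6*(-1))*(-4) = -2 - 6*(-4) = -2 + 24 = 22)
((-1 + c)²)⁴ = ((-1 + 22)²)⁴ = (21²)⁴ = 441⁴ = 37822859361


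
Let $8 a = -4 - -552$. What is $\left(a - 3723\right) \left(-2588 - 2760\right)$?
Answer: $19544266$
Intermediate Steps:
$a = \frac{137}{2}$ ($a = \frac{-4 - -552}{8} = \frac{-4 + 552}{8} = \frac{1}{8} \cdot 548 = \frac{137}{2} \approx 68.5$)
$\left(a - 3723\right) \left(-2588 - 2760\right) = \left(\frac{137}{2} - 3723\right) \left(-2588 - 2760\right) = \left(- \frac{7309}{2}\right) \left(-5348\right) = 19544266$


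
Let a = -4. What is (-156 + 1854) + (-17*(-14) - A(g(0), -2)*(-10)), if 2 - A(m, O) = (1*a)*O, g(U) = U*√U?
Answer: 1876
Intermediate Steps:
g(U) = U^(3/2)
A(m, O) = 2 + 4*O (A(m, O) = 2 - 1*(-4)*O = 2 - (-4)*O = 2 + 4*O)
(-156 + 1854) + (-17*(-14) - A(g(0), -2)*(-10)) = (-156 + 1854) + (-17*(-14) - (2 + 4*(-2))*(-10)) = 1698 + (238 - (2 - 8)*(-10)) = 1698 + (238 - (-6)*(-10)) = 1698 + (238 - 1*60) = 1698 + (238 - 60) = 1698 + 178 = 1876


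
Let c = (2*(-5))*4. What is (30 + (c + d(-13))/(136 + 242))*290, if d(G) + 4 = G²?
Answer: 1662425/189 ≈ 8795.9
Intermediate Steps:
d(G) = -4 + G²
c = -40 (c = -10*4 = -40)
(30 + (c + d(-13))/(136 + 242))*290 = (30 + (-40 + (-4 + (-13)²))/(136 + 242))*290 = (30 + (-40 + (-4 + 169))/378)*290 = (30 + (-40 + 165)*(1/378))*290 = (30 + 125*(1/378))*290 = (30 + 125/378)*290 = (11465/378)*290 = 1662425/189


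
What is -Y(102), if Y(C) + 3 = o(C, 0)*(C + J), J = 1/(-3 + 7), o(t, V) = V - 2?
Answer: 415/2 ≈ 207.50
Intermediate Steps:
o(t, V) = -2 + V
J = ¼ (J = 1/4 = ¼ ≈ 0.25000)
Y(C) = -7/2 - 2*C (Y(C) = -3 + (-2 + 0)*(C + ¼) = -3 - 2*(¼ + C) = -3 + (-½ - 2*C) = -7/2 - 2*C)
-Y(102) = -(-7/2 - 2*102) = -(-7/2 - 204) = -1*(-415/2) = 415/2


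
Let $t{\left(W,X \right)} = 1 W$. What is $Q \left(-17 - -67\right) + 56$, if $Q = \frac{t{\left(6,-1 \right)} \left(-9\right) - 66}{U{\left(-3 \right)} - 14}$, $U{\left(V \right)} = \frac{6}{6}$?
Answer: $\frac{6728}{13} \approx 517.54$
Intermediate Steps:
$t{\left(W,X \right)} = W$
$U{\left(V \right)} = 1$ ($U{\left(V \right)} = 6 \cdot \frac{1}{6} = 1$)
$Q = \frac{120}{13}$ ($Q = \frac{6 \left(-9\right) - 66}{1 - 14} = \frac{-54 - 66}{-13} = \left(-120\right) \left(- \frac{1}{13}\right) = \frac{120}{13} \approx 9.2308$)
$Q \left(-17 - -67\right) + 56 = \frac{120 \left(-17 - -67\right)}{13} + 56 = \frac{120 \left(-17 + 67\right)}{13} + 56 = \frac{120}{13} \cdot 50 + 56 = \frac{6000}{13} + 56 = \frac{6728}{13}$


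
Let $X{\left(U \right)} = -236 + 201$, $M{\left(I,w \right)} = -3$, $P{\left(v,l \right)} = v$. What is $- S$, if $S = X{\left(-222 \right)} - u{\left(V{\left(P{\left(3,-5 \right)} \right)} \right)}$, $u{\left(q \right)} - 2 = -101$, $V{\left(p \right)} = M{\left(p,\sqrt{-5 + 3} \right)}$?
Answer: $-64$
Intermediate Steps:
$V{\left(p \right)} = -3$
$X{\left(U \right)} = -35$
$u{\left(q \right)} = -99$ ($u{\left(q \right)} = 2 - 101 = -99$)
$S = 64$ ($S = -35 - -99 = -35 + 99 = 64$)
$- S = \left(-1\right) 64 = -64$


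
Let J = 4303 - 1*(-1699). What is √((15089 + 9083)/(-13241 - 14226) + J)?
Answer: √37417036974/2497 ≈ 77.467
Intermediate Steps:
J = 6002 (J = 4303 + 1699 = 6002)
√((15089 + 9083)/(-13241 - 14226) + J) = √((15089 + 9083)/(-13241 - 14226) + 6002) = √(24172/(-27467) + 6002) = √(24172*(-1/27467) + 6002) = √(-24172/27467 + 6002) = √(164832762/27467) = √37417036974/2497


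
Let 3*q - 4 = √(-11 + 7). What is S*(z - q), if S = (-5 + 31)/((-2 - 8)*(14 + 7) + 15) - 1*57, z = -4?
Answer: 13712/45 + 1714*I/45 ≈ 304.71 + 38.089*I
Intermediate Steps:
q = 4/3 + 2*I/3 (q = 4/3 + √(-11 + 7)/3 = 4/3 + √(-4)/3 = 4/3 + (2*I)/3 = 4/3 + 2*I/3 ≈ 1.3333 + 0.66667*I)
S = -857/15 (S = 26/(-10*21 + 15) - 57 = 26/(-210 + 15) - 57 = 26/(-195) - 57 = 26*(-1/195) - 57 = -2/15 - 57 = -857/15 ≈ -57.133)
S*(z - q) = -857*(-4 - (4/3 + 2*I/3))/15 = -857*(-4 + (-4/3 - 2*I/3))/15 = -857*(-16/3 - 2*I/3)/15 = 13712/45 + 1714*I/45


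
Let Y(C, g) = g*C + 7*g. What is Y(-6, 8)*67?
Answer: 536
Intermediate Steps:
Y(C, g) = 7*g + C*g (Y(C, g) = C*g + 7*g = 7*g + C*g)
Y(-6, 8)*67 = (8*(7 - 6))*67 = (8*1)*67 = 8*67 = 536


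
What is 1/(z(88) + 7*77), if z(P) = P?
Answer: 1/627 ≈ 0.0015949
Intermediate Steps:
1/(z(88) + 7*77) = 1/(88 + 7*77) = 1/(88 + 539) = 1/627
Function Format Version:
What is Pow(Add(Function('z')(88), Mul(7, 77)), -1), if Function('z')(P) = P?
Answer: Rational(1, 627) ≈ 0.0015949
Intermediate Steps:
Pow(Add(Function('z')(88), Mul(7, 77)), -1) = Pow(Add(88, Mul(7, 77)), -1) = Pow(Add(88, 539), -1) = Pow(627, -1) = Rational(1, 627)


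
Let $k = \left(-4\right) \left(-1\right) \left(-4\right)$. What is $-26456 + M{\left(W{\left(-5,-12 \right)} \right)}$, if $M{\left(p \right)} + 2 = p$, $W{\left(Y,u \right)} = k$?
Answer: $-26474$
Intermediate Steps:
$k = -16$ ($k = 4 \left(-4\right) = -16$)
$W{\left(Y,u \right)} = -16$
$M{\left(p \right)} = -2 + p$
$-26456 + M{\left(W{\left(-5,-12 \right)} \right)} = -26456 - 18 = -26474$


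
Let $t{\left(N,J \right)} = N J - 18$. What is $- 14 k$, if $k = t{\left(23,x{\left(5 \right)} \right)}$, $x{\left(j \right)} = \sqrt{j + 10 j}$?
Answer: $252 - 322 \sqrt{55} \approx -2136.0$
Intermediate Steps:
$x{\left(j \right)} = \sqrt{11} \sqrt{j}$ ($x{\left(j \right)} = \sqrt{11 j} = \sqrt{11} \sqrt{j}$)
$t{\left(N,J \right)} = -18 + J N$ ($t{\left(N,J \right)} = J N - 18 = -18 + J N$)
$k = -18 + 23 \sqrt{55}$ ($k = -18 + \sqrt{11} \sqrt{5} \cdot 23 = -18 + \sqrt{55} \cdot 23 = -18 + 23 \sqrt{55} \approx 152.57$)
$- 14 k = - 14 \left(-18 + 23 \sqrt{55}\right) = 252 - 322 \sqrt{55}$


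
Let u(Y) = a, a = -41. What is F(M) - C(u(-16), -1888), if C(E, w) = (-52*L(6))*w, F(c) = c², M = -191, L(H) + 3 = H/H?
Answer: 232833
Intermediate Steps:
u(Y) = -41
L(H) = -2 (L(H) = -3 + H/H = -3 + 1 = -2)
C(E, w) = 104*w (C(E, w) = (-52*(-2))*w = 104*w)
F(M) - C(u(-16), -1888) = (-191)² - 104*(-1888) = 36481 - 1*(-196352) = 36481 + 196352 = 232833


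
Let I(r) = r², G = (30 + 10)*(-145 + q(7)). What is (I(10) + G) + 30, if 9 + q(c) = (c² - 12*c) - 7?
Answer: -7710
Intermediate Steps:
q(c) = -16 + c² - 12*c (q(c) = -9 + ((c² - 12*c) - 7) = -9 + (-7 + c² - 12*c) = -16 + c² - 12*c)
G = -7840 (G = (30 + 10)*(-145 + (-16 + 7² - 12*7)) = 40*(-145 + (-16 + 49 - 84)) = 40*(-145 - 51) = 40*(-196) = -7840)
(I(10) + G) + 30 = (10² - 7840) + 30 = (100 - 7840) + 30 = -7740 + 30 = -7710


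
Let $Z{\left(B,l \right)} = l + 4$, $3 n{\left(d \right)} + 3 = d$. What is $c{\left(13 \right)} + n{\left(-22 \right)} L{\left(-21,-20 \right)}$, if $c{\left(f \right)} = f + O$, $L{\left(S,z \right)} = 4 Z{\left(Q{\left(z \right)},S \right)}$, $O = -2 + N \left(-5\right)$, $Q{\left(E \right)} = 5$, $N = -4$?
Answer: $\frac{1793}{3} \approx 597.67$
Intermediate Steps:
$n{\left(d \right)} = -1 + \frac{d}{3}$
$Z{\left(B,l \right)} = 4 + l$
$O = 18$ ($O = -2 - -20 = -2 + 20 = 18$)
$L{\left(S,z \right)} = 16 + 4 S$ ($L{\left(S,z \right)} = 4 \left(4 + S\right) = 16 + 4 S$)
$c{\left(f \right)} = 18 + f$ ($c{\left(f \right)} = f + 18 = 18 + f$)
$c{\left(13 \right)} + n{\left(-22 \right)} L{\left(-21,-20 \right)} = \left(18 + 13\right) + \left(-1 + \frac{1}{3} \left(-22\right)\right) \left(16 + 4 \left(-21\right)\right) = 31 + \left(-1 - \frac{22}{3}\right) \left(16 - 84\right) = 31 - - \frac{1700}{3} = 31 + \frac{1700}{3} = \frac{1793}{3}$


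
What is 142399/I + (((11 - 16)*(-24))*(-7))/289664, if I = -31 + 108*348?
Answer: 5152039927/1359719024 ≈ 3.7890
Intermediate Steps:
I = 37553 (I = -31 + 37584 = 37553)
142399/I + (((11 - 16)*(-24))*(-7))/289664 = 142399/37553 + (((11 - 16)*(-24))*(-7))/289664 = 142399*(1/37553) + (-5*(-24)*(-7))*(1/289664) = 142399/37553 + (120*(-7))*(1/289664) = 142399/37553 - 840*1/289664 = 142399/37553 - 105/36208 = 5152039927/1359719024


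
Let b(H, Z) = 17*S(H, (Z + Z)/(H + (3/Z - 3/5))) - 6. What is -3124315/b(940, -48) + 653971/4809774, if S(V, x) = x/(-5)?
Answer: 18820882708484479/34050795033 ≈ 5.5273e+5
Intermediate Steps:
S(V, x) = -x/5 (S(V, x) = x*(-1/5) = -x/5)
b(H, Z) = -6 - 34*Z/(5*(-3/5 + H + 3/Z)) (b(H, Z) = 17*(-(Z + Z)/(5*(H + (3/Z - 3/5)))) - 6 = 17*(-2*Z/(5*(H + (3/Z - 3*1/5)))) - 6 = 17*(-2*Z/(5*(H + (3/Z - 3/5)))) - 6 = 17*(-2*Z/(5*(H + (-3/5 + 3/Z)))) - 6 = 17*(-2*Z/(5*(-3/5 + H + 3/Z))) - 6 = -34*Z/(5*(-3/5 + H + 3/Z)) - 6 = -6 - 34*Z/(5*(-3/5 + H + 3/Z)))
-3124315/b(940, -48) + 653971/4809774 = -3124315*(15 - 48*(-3 + 5*940))/(2*(-45 - 17*(-48)**2 - 3*(-48)*(-3 + 5*940))) + 653971/4809774 = -3124315*(15 - 48*(-3 + 4700))/(2*(-45 - 17*2304 - 3*(-48)*(-3 + 4700))) + 653971*(1/4809774) = -3124315*(15 - 48*4697)/(2*(-45 - 39168 - 3*(-48)*4697)) + 653971/4809774 = -3124315*(15 - 225456)/(2*(-45 - 39168 + 676368)) + 653971/4809774 = -3124315/(2*637155/(-225441)) + 653971/4809774 = -3124315/(2*(-1/225441)*637155) + 653971/4809774 = -3124315/(-141590/25049) + 653971/4809774 = -3124315*(-25049/141590) + 653971/4809774 = 15652193287/28318 + 653971/4809774 = 18820882708484479/34050795033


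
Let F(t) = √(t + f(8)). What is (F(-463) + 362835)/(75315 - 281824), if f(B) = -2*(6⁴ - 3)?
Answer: -362835/206509 - I*√3049/206509 ≈ -1.757 - 0.00026739*I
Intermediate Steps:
f(B) = -2586 (f(B) = -2*(1296 - 3) = -2*1293 = -2586)
F(t) = √(-2586 + t) (F(t) = √(t - 2586) = √(-2586 + t))
(F(-463) + 362835)/(75315 - 281824) = (√(-2586 - 463) + 362835)/(75315 - 281824) = (√(-3049) + 362835)/(-206509) = (I*√3049 + 362835)*(-1/206509) = (362835 + I*√3049)*(-1/206509) = -362835/206509 - I*√3049/206509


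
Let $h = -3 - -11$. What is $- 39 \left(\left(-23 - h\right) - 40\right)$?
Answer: $2769$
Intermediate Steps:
$h = 8$ ($h = -3 + 11 = 8$)
$- 39 \left(\left(-23 - h\right) - 40\right) = - 39 \left(\left(-23 - 8\right) - 40\right) = - 39 \left(-31 - 40\right) = \left(-39\right) \left(-71\right) = 2769$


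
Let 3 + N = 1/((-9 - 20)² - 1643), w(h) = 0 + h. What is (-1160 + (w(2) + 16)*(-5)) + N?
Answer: -1004907/802 ≈ -1253.0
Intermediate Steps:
w(h) = h
N = -2407/802 (N = -3 + 1/((-9 - 20)² - 1643) = -3 + 1/((-29)² - 1643) = -3 + 1/(841 - 1643) = -3 + 1/(-802) = -3 - 1/802 = -2407/802 ≈ -3.0012)
(-1160 + (w(2) + 16)*(-5)) + N = (-1160 + (2 + 16)*(-5)) - 2407/802 = (-1160 + 18*(-5)) - 2407/802 = (-1160 - 90) - 2407/802 = -1250 - 2407/802 = -1004907/802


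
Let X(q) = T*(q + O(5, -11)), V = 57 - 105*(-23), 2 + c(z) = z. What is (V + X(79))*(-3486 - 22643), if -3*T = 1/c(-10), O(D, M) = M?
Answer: -581762185/9 ≈ -6.4640e+7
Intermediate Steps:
c(z) = -2 + z
V = 2472 (V = 57 + 2415 = 2472)
T = 1/36 (T = -1/(3*(-2 - 10)) = -⅓/(-12) = -⅓*(-1/12) = 1/36 ≈ 0.027778)
X(q) = -11/36 + q/36 (X(q) = (q - 11)/36 = (-11 + q)/36 = -11/36 + q/36)
(V + X(79))*(-3486 - 22643) = (2472 + (-11/36 + (1/36)*79))*(-3486 - 22643) = (2472 + (-11/36 + 79/36))*(-26129) = (2472 + 17/9)*(-26129) = (22265/9)*(-26129) = -581762185/9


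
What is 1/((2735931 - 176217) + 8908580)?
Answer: 1/11468294 ≈ 8.7197e-8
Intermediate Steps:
1/((2735931 - 176217) + 8908580) = 1/(2559714 + 8908580) = 1/11468294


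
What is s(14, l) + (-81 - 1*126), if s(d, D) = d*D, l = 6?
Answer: -123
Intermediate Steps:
s(d, D) = D*d
s(14, l) + (-81 - 1*126) = 6*14 + (-81 - 1*126) = 84 + (-81 - 126) = 84 - 207 = -123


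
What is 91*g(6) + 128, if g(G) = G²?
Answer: 3404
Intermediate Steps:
91*g(6) + 128 = 91*6² + 128 = 91*36 + 128 = 3276 + 128 = 3404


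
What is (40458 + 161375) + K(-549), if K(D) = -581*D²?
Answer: -174912148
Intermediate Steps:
(40458 + 161375) + K(-549) = (40458 + 161375) - 581*(-549)² = 201833 - 581*301401 = 201833 - 175113981 = -174912148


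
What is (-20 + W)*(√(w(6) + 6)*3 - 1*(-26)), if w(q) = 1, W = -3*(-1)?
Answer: -442 - 51*√7 ≈ -576.93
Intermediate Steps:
W = 3
(-20 + W)*(√(w(6) + 6)*3 - 1*(-26)) = (-20 + 3)*(√(1 + 6)*3 - 1*(-26)) = -17*(√7*3 + 26) = -17*(3*√7 + 26) = -17*(26 + 3*√7) = -442 - 51*√7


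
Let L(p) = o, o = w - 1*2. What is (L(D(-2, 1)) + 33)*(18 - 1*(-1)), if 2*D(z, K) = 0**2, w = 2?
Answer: 627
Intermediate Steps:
D(z, K) = 0 (D(z, K) = (1/2)*0**2 = (1/2)*0 = 0)
o = 0 (o = 2 - 1*2 = 2 - 2 = 0)
L(p) = 0
(L(D(-2, 1)) + 33)*(18 - 1*(-1)) = (0 + 33)*(18 - 1*(-1)) = 33*(18 + 1) = 33*19 = 627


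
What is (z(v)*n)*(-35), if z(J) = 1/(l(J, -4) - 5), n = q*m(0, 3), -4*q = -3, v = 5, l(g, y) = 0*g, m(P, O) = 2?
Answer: 21/2 ≈ 10.500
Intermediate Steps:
l(g, y) = 0
q = ¾ (q = -¼*(-3) = ¾ ≈ 0.75000)
n = 3/2 (n = (¾)*2 = 3/2 ≈ 1.5000)
z(J) = -⅕ (z(J) = 1/(0 - 5) = 1/(-5) = -⅕)
(z(v)*n)*(-35) = -⅕*3/2*(-35) = -3/10*(-35) = 21/2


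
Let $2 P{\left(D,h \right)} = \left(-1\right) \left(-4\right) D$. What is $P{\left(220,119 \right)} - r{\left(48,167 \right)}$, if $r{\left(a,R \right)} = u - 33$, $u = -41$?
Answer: $514$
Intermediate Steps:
$r{\left(a,R \right)} = -74$ ($r{\left(a,R \right)} = -41 - 33 = -74$)
$P{\left(D,h \right)} = 2 D$ ($P{\left(D,h \right)} = \frac{\left(-1\right) \left(-4\right) D}{2} = \frac{4 D}{2} = 2 D$)
$P{\left(220,119 \right)} - r{\left(48,167 \right)} = 2 \cdot 220 - -74 = 440 + 74 = 514$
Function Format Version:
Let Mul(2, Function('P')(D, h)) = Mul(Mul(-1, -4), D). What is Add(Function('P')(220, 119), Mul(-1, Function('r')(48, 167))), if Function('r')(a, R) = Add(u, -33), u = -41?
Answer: 514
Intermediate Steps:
Function('r')(a, R) = -74 (Function('r')(a, R) = Add(-41, -33) = -74)
Function('P')(D, h) = Mul(2, D) (Function('P')(D, h) = Mul(Rational(1, 2), Mul(Mul(-1, -4), D)) = Mul(Rational(1, 2), Mul(4, D)) = Mul(2, D))
Add(Function('P')(220, 119), Mul(-1, Function('r')(48, 167))) = Add(Mul(2, 220), Mul(-1, -74)) = Add(440, 74) = 514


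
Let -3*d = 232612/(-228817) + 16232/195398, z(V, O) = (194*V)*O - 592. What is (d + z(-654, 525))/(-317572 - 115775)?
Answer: 496363445482280388/3229185141197267 ≈ 153.71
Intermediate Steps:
z(V, O) = -592 + 194*O*V (z(V, O) = 194*O*V - 592 = -592 + 194*O*V)
d = 6956293672/22355192083 (d = -(232612/(-228817) + 16232/195398)/3 = -(232612*(-1/228817) + 16232*(1/195398))/3 = -(-232612/228817 + 8116/97699)/3 = -⅓*(-20868881016/22355192083) = 6956293672/22355192083 ≈ 0.31117)
(d + z(-654, 525))/(-317572 - 115775) = (6956293672/22355192083 + (-592 + 194*525*(-654)))/(-317572 - 115775) = (6956293672/22355192083 + (-592 - 66609900))/(-433347) = (6956293672/22355192083 - 66610492)*(-1/433347) = -1489090336446841164/22355192083*(-1/433347) = 496363445482280388/3229185141197267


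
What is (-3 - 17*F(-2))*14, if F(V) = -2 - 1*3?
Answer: 1148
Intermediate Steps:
F(V) = -5 (F(V) = -2 - 3 = -5)
(-3 - 17*F(-2))*14 = (-3 - 17*(-5))*14 = (-3 + 85)*14 = 82*14 = 1148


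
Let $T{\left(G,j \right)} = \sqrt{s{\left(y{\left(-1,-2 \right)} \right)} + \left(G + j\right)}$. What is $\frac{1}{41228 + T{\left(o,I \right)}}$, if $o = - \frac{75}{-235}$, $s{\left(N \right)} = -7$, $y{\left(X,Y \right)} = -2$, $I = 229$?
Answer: $\frac{1937716}{79888144799} - \frac{9 \sqrt{6063}}{79888144799} \approx 2.4247 \cdot 10^{-5}$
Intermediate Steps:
$o = \frac{15}{47}$ ($o = \left(-75\right) \left(- \frac{1}{235}\right) = \frac{15}{47} \approx 0.31915$)
$T{\left(G,j \right)} = \sqrt{-7 + G + j}$ ($T{\left(G,j \right)} = \sqrt{-7 + \left(G + j\right)} = \sqrt{-7 + G + j}$)
$\frac{1}{41228 + T{\left(o,I \right)}} = \frac{1}{41228 + \sqrt{-7 + \frac{15}{47} + 229}} = \frac{1}{41228 + \sqrt{\frac{10449}{47}}} = \frac{1}{41228 + \frac{9 \sqrt{6063}}{47}}$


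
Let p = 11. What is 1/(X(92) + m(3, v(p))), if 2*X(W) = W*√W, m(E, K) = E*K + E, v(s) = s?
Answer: -9/48344 + 23*√23/48344 ≈ 0.0020955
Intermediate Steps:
m(E, K) = E + E*K
X(W) = W^(3/2)/2 (X(W) = (W*√W)/2 = W^(3/2)/2)
1/(X(92) + m(3, v(p))) = 1/(92^(3/2)/2 + 3*(1 + 11)) = 1/((184*√23)/2 + 3*12) = 1/(92*√23 + 36) = 1/(36 + 92*√23)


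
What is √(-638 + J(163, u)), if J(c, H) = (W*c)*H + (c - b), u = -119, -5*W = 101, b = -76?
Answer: √9785510/5 ≈ 625.64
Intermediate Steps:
W = -101/5 (W = -⅕*101 = -101/5 ≈ -20.200)
J(c, H) = 76 + c - 101*H*c/5 (J(c, H) = (-101*c/5)*H + (c - 1*(-76)) = -101*H*c/5 + (c + 76) = -101*H*c/5 + (76 + c) = 76 + c - 101*H*c/5)
√(-638 + J(163, u)) = √(-638 + (76 + 163 - 101/5*(-119)*163)) = √(-638 + (76 + 163 + 1959097/5)) = √(-638 + 1960292/5) = √(1957102/5) = √9785510/5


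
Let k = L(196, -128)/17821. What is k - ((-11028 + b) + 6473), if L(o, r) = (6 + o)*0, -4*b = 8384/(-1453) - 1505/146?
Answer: 3861743531/848552 ≈ 4551.0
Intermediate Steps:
b = 3410829/848552 (b = -(8384/(-1453) - 1505/146)/4 = -(8384*(-1/1453) - 1505*1/146)/4 = -(-8384/1453 - 1505/146)/4 = -¼*(-3410829/212138) = 3410829/848552 ≈ 4.0196)
L(o, r) = 0
k = 0 (k = 0/17821 = 0*(1/17821) = 0)
k - ((-11028 + b) + 6473) = 0 - ((-11028 + 3410829/848552) + 6473) = 0 - (-9354420627/848552 + 6473) = 0 - 1*(-3861743531/848552) = 0 + 3861743531/848552 = 3861743531/848552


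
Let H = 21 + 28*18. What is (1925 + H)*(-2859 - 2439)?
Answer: -12980100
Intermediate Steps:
H = 525 (H = 21 + 504 = 525)
(1925 + H)*(-2859 - 2439) = (1925 + 525)*(-2859 - 2439) = 2450*(-5298) = -12980100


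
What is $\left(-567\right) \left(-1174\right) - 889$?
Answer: $664769$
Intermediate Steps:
$\left(-567\right) \left(-1174\right) - 889 = 665658 - 889 = 664769$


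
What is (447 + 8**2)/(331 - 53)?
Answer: 511/278 ≈ 1.8381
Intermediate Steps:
(447 + 8**2)/(331 - 53) = (447 + 64)/278 = 511*(1/278) = 511/278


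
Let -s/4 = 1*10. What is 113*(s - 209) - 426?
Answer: -28563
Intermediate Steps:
s = -40 (s = -4*10 = -40)
113*(s - 209) - 426 = 113*(-40 - 209) - 426 = 113*(-249) - 426 = -28137 - 426 = -28563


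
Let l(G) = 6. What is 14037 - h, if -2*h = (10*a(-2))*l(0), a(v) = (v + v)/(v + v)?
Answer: 14067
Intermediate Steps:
a(v) = 1 (a(v) = (2*v)/((2*v)) = (2*v)*(1/(2*v)) = 1)
h = -30 (h = -10*1*6/2 = -5*6 = -½*60 = -30)
14037 - h = 14037 - 1*(-30) = 14037 + 30 = 14067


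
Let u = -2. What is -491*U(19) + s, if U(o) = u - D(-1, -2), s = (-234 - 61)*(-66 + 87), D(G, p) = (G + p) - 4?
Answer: -8650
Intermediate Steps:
D(G, p) = -4 + G + p
s = -6195 (s = -295*21 = -6195)
U(o) = 5 (U(o) = -2 - (-4 - 1 - 2) = -2 - 1*(-7) = -2 + 7 = 5)
-491*U(19) + s = -491*5 - 6195 = -2455 - 6195 = -8650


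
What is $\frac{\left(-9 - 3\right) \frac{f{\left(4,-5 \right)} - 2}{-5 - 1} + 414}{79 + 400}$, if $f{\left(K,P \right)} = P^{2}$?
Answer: $\frac{460}{479} \approx 0.96033$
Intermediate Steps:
$\frac{\left(-9 - 3\right) \frac{f{\left(4,-5 \right)} - 2}{-5 - 1} + 414}{79 + 400} = \frac{\left(-9 - 3\right) \frac{\left(-5\right)^{2} - 2}{-5 - 1} + 414}{79 + 400} = \frac{- 12 \frac{25 - 2}{-6} + 414}{479} = \left(- 12 \cdot 23 \left(- \frac{1}{6}\right) + 414\right) \frac{1}{479} = \left(\left(-12\right) \left(- \frac{23}{6}\right) + 414\right) \frac{1}{479} = \left(46 + 414\right) \frac{1}{479} = 460 \cdot \frac{1}{479} = \frac{460}{479}$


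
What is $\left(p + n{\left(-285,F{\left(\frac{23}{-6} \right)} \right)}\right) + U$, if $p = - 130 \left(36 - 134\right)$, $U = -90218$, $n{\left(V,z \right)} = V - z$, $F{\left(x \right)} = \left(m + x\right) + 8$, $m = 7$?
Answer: $- \frac{466645}{6} \approx -77774.0$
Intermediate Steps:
$F{\left(x \right)} = 15 + x$ ($F{\left(x \right)} = \left(7 + x\right) + 8 = 15 + x$)
$p = 12740$ ($p = \left(-130\right) \left(-98\right) = 12740$)
$\left(p + n{\left(-285,F{\left(\frac{23}{-6} \right)} \right)}\right) + U = \left(12740 - \left(300 - \frac{23}{6}\right)\right) - 90218 = \left(12740 - \frac{1777}{6}\right) - 90218 = \frac{74663}{6} - 90218 = - \frac{466645}{6}$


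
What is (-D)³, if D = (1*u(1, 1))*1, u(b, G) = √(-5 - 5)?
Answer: 10*I*√10 ≈ 31.623*I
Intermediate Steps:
u(b, G) = I*√10 (u(b, G) = √(-10) = I*√10)
D = I*√10 (D = (1*(I*√10))*1 = (I*√10)*1 = I*√10 ≈ 3.1623*I)
(-D)³ = (-I*√10)³ = 10*I*√10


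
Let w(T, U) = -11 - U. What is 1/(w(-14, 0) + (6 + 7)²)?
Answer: 1/158 ≈ 0.0063291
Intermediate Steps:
1/(w(-14, 0) + (6 + 7)²) = 1/((-11 - 1*0) + (6 + 7)²) = 1/((-11 + 0) + 13²) = 1/(-11 + 169) = 1/158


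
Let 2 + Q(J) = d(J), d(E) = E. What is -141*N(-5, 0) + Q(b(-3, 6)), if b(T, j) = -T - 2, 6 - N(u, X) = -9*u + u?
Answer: 4793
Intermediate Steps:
N(u, X) = 6 + 8*u (N(u, X) = 6 - (-9*u + u) = 6 - (-8)*u = 6 + 8*u)
b(T, j) = -2 - T
Q(J) = -2 + J
-141*N(-5, 0) + Q(b(-3, 6)) = -141*(6 + 8*(-5)) + (-2 + (-2 - 1*(-3))) = -141*(6 - 40) + (-2 + (-2 + 3)) = -141*(-34) + (-2 + 1) = 4794 - 1 = 4793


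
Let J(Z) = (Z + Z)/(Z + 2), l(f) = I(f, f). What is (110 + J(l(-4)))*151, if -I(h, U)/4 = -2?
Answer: 84258/5 ≈ 16852.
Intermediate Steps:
I(h, U) = 8 (I(h, U) = -4*(-2) = 8)
l(f) = 8
J(Z) = 2*Z/(2 + Z) (J(Z) = (2*Z)/(2 + Z) = 2*Z/(2 + Z))
(110 + J(l(-4)))*151 = (110 + 2*8/(2 + 8))*151 = (110 + 2*8/10)*151 = (110 + 2*8*(⅒))*151 = (110 + 8/5)*151 = (558/5)*151 = 84258/5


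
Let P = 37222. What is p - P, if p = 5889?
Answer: -31333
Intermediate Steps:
p - P = 5889 - 1*37222 = 5889 - 37222 = -31333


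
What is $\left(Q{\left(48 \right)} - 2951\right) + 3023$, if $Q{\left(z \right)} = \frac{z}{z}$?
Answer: $73$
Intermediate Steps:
$Q{\left(z \right)} = 1$
$\left(Q{\left(48 \right)} - 2951\right) + 3023 = \left(1 - 2951\right) + 3023 = -2950 + 3023 = 73$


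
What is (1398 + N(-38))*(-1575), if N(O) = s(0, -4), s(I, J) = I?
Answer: -2201850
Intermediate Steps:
N(O) = 0
(1398 + N(-38))*(-1575) = (1398 + 0)*(-1575) = 1398*(-1575) = -2201850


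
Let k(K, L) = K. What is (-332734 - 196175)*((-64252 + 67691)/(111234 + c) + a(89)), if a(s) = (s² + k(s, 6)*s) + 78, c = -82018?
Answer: -246007295994531/29216 ≈ -8.4203e+9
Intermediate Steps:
a(s) = 78 + 2*s² (a(s) = (s² + s*s) + 78 = (s² + s²) + 78 = 2*s² + 78 = 78 + 2*s²)
(-332734 - 196175)*((-64252 + 67691)/(111234 + c) + a(89)) = (-332734 - 196175)*((-64252 + 67691)/(111234 - 82018) + (78 + 2*89²)) = -528909*(3439/29216 + (78 + 2*7921)) = -528909*(3439*(1/29216) + (78 + 15842)) = -528909*(3439/29216 + 15920) = -528909*465122159/29216 = -246007295994531/29216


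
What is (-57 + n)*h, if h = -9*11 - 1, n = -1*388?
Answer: 44500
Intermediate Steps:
n = -388
h = -100 (h = -99 - 1 = -100)
(-57 + n)*h = (-57 - 388)*(-100) = -445*(-100) = 44500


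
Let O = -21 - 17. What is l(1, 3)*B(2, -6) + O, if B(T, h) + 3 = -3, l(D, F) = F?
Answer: -56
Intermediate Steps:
O = -38
B(T, h) = -6 (B(T, h) = -3 - 3 = -6)
l(1, 3)*B(2, -6) + O = 3*(-6) - 38 = -18 - 38 = -56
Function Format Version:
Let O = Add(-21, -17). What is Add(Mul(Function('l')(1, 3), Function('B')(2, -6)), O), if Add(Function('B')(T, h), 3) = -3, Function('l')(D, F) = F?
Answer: -56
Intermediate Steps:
O = -38
Function('B')(T, h) = -6 (Function('B')(T, h) = Add(-3, -3) = -6)
Add(Mul(Function('l')(1, 3), Function('B')(2, -6)), O) = Add(Mul(3, -6), -38) = Add(-18, -38) = -56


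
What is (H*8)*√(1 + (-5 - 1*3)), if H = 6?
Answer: 48*I*√7 ≈ 127.0*I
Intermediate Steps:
(H*8)*√(1 + (-5 - 1*3)) = (6*8)*√(1 + (-5 - 1*3)) = 48*√(1 + (-5 - 3)) = 48*√(1 - 8) = 48*√(-7) = 48*(I*√7) = 48*I*√7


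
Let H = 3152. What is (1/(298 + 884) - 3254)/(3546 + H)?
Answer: -3846227/7917036 ≈ -0.48582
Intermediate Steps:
(1/(298 + 884) - 3254)/(3546 + H) = (1/(298 + 884) - 3254)/(3546 + 3152) = (1/1182 - 3254)/6698 = (1/1182 - 3254)*(1/6698) = -3846227/1182*1/6698 = -3846227/7917036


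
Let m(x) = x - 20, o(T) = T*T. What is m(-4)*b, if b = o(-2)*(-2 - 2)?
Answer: 384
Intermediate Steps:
o(T) = T²
m(x) = -20 + x
b = -16 (b = (-2)²*(-2 - 2) = 4*(-4) = -16)
m(-4)*b = (-20 - 4)*(-16) = -24*(-16) = 384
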